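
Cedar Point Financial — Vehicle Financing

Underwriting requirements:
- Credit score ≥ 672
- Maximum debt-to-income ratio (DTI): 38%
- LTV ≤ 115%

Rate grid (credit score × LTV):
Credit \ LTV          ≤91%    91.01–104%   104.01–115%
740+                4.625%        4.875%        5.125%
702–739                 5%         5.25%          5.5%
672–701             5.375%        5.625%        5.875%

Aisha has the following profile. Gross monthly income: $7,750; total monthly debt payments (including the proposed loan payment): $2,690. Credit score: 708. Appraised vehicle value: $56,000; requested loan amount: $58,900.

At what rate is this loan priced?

Credit score 708 ≥ 672; DTI: 2,690 ÷ 7,750 = 34.7%, within the 38% cap
Loan-to-value = 58,900/56,000 = 105.2% — pass (115% max)
Score 708 is in the 702–739 band; LTV 105.2% is in the 104.01–115% band → 5.5%.

5.5%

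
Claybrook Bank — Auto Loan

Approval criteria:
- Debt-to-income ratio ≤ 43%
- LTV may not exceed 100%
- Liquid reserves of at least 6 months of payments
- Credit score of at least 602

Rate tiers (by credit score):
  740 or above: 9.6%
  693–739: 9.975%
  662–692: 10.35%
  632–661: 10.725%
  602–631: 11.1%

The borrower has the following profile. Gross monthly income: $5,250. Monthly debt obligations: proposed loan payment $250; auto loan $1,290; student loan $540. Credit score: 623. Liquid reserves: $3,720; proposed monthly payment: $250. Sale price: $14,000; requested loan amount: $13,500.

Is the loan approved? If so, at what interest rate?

Credit score 623 ≥ 602 (meets minimum)
Reserves: 3,720 ÷ 250 = 14.9 months (meets 6-month minimum)
Total monthly debts = (250 + 1,290 + 540) = 2,080. DTI = 2,080/5,250 = 39.6% ≤ 43%
Loan-to-value = 13,500/14,000 = 96.4% — pass (100% max)
All requirements met. Score 623 falls in the 602–631 tier → 11.1%.

Approved at 11.1%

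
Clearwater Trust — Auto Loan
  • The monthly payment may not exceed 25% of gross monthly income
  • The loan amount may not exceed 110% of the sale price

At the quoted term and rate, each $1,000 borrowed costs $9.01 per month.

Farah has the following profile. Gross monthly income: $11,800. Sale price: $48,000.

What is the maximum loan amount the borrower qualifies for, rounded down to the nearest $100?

$52,800

Payment cap: 25% × $11,800 = $2,950/month.
At $9.01 per $1,000, that supports 2,950/9.01 × 1,000 ≈ $327,413 → $327,400.
LTV cap: 110% × $48,000 = $52,800 → $52,800.
Binding constraint: loan-to-value.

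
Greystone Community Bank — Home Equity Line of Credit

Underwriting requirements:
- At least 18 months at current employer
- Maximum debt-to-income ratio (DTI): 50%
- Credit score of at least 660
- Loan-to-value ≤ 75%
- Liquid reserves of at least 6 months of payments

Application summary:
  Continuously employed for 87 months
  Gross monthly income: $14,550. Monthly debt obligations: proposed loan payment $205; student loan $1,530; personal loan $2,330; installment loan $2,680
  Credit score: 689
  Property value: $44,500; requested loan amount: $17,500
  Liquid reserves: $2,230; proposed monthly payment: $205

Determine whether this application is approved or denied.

Employment 87 ≥ 18 months
Total monthly debts = (205 + 1,530 + 2,330 + 2,680) = 6,745. Debt-to-income = 6,745/14,550 = 46.4% — meets 50% limit
Credit score 689 ≥ 660 (meets)
LTV: 17,500 ÷ 44,500 = 39.3%, within 75% cap
Liquid reserves cover 2,230/205 = 10.9 months — ≥ 6 required
All criteria satisfied.

Approved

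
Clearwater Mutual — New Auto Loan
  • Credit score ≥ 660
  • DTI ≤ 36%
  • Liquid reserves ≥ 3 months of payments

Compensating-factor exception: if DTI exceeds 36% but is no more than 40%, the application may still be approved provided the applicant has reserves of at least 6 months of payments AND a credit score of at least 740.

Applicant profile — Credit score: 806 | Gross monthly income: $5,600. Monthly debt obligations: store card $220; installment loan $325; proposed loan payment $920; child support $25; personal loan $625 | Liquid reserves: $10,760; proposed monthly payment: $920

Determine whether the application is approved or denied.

Credit score 806 ≥ 660 (meets base)
Total debts = (220 + 325 + 920 + 25 + 625) = 2,115. DTI: 2,115 ÷ 5,600 = 37.8%, over the 36% base limit.
Liquid reserves cover 10,760/920 = 11.7 months — ≥ 3 required
37.8% falls in the override range (36%–40%), so the compensating-factor test applies.
Override check — reserves: 11.7 mo (ok); score: 806 (ok).
Both override conditions satisfied; DTI exception granted.

Approved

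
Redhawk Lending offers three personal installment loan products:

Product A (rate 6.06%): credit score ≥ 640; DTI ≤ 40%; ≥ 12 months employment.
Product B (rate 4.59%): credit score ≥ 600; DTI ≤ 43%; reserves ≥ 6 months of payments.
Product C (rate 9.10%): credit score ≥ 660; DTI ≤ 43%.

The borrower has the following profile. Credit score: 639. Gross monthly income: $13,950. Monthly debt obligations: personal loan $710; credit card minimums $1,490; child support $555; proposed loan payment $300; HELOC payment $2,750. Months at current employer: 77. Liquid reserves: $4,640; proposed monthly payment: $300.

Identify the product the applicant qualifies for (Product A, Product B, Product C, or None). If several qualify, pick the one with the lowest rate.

Total debts = (710 + 1,490 + 555 + 300 + 2,750) = 5,805; DTI = 5,805/13,950 = 41.6%.
Reserves = 4,640/300 = 15.5 months.
Product A: score 639 < 640; DTI 41.6% > 40%; employment 77 ≥ 12 mo → does not qualify.
Product B: score 639 ≥ 600; DTI 41.6% ≤ 43%; reserves 15.5 ≥ 6 mo → qualifies.
Product C: score 639 < 660; DTI 41.6% ≤ 43% → does not qualify.

Product B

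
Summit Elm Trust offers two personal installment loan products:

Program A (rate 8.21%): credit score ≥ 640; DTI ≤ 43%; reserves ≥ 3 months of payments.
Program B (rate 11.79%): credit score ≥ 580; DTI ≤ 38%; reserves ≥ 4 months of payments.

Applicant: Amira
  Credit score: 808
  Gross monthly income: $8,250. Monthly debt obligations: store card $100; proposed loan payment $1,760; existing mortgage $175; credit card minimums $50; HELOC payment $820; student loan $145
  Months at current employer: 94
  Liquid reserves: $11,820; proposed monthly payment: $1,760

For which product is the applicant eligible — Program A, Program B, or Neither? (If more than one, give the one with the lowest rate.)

Total debts = (100 + 1,760 + 175 + 50 + 820 + 145) = 3,050; DTI = 3,050/8,250 = 37%.
Reserves = 11,820/1,760 = 6.7 months.
Program A: score 808 ≥ 640; DTI 37% ≤ 43%; reserves 6.7 ≥ 3 mo → qualifies.
Program B: score 808 ≥ 580; DTI 37% ≤ 38%; reserves 6.7 ≥ 4 mo → qualifies.
Qualifying: Program A, Program B. Lowest rate is 8.21% → Program A.

Program A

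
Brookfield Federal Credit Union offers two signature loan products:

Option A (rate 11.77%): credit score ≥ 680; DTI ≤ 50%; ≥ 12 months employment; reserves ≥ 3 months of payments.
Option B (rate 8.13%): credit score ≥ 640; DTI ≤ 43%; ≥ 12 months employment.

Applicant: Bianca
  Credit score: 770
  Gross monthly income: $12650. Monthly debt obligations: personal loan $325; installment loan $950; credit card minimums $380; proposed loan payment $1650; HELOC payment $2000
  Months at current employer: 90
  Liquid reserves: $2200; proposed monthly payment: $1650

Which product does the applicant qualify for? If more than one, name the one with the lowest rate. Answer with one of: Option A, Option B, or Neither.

Option B

Total debts = (325 + 950 + 380 + 1,650 + 2,000) = 5,305; DTI = 5,305/12,650 = 41.9%.
Reserves = 2,200/1,650 = 1.3 months.
Option A: score 770 ≥ 680; DTI 41.9% ≤ 50%; employment 90 ≥ 12 mo; reserves 1.3 < 3 mo → does not qualify.
Option B: score 770 ≥ 640; DTI 41.9% ≤ 43%; employment 90 ≥ 12 mo → qualifies.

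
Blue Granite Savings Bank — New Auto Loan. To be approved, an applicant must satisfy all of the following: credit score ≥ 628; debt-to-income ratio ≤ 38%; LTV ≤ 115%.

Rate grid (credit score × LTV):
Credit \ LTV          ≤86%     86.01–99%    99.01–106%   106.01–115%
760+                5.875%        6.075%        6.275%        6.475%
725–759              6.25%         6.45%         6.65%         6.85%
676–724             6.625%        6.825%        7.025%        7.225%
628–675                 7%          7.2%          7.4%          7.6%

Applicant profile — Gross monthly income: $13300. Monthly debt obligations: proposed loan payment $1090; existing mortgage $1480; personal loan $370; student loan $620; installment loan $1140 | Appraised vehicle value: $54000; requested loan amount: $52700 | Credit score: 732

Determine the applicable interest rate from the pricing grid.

6.45%

Credit score 732 ≥ 628; Total monthly debts = (1,090 + 1,480 + 370 + 620 + 1,140) = 4,700. DTI: 4,700 ÷ 13,300 = 35.3%, within the 38% cap
LTV = 52,700/54,000 = 97.6% ≤ 115%
Row: 732 falls in 725–759. Column: 97.6% falls in 86.01–99%. Rate = 6.45%.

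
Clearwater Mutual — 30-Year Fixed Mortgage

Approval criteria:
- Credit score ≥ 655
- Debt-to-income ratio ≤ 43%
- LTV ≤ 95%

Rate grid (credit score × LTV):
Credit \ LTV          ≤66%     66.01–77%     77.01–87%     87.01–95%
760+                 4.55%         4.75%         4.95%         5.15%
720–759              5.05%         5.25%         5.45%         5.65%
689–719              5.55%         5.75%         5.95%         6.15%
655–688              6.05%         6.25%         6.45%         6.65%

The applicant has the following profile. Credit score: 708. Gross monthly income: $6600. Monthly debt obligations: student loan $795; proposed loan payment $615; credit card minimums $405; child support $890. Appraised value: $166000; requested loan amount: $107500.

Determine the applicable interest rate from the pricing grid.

5.55%

Credit score 708 ≥ 655; Total monthly debts = (795 + 615 + 405 + 890) = 2,705. DTI: 2,705 ÷ 6,600 = 41%, within the 43% cap
Loan-to-value = 107,500/166,000 = 64.8% — pass (95% max)
Score 708 is in the 689–719 band; LTV 64.8% is in the ≤66% band → 5.55%.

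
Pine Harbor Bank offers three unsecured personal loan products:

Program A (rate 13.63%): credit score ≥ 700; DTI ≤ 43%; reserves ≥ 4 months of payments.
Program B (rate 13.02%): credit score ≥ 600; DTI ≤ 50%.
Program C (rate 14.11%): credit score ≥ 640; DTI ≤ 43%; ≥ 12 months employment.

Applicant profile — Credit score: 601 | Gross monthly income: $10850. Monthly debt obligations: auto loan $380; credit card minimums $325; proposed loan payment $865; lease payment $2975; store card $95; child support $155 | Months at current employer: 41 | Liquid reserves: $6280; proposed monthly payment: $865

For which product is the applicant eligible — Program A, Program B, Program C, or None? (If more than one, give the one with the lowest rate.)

Program B

Total debts = (380 + 325 + 865 + 2,975 + 95 + 155) = 4,795; DTI = 4,795/10,850 = 44.2%.
Reserves = 6,280/865 = 7.3 months.
Program A: score 601 < 700; DTI 44.2% > 43%; reserves 7.3 ≥ 4 mo → does not qualify.
Program B: score 601 ≥ 600; DTI 44.2% ≤ 50% → qualifies.
Program C: score 601 < 640; DTI 44.2% > 43%; employment 41 ≥ 12 mo → does not qualify.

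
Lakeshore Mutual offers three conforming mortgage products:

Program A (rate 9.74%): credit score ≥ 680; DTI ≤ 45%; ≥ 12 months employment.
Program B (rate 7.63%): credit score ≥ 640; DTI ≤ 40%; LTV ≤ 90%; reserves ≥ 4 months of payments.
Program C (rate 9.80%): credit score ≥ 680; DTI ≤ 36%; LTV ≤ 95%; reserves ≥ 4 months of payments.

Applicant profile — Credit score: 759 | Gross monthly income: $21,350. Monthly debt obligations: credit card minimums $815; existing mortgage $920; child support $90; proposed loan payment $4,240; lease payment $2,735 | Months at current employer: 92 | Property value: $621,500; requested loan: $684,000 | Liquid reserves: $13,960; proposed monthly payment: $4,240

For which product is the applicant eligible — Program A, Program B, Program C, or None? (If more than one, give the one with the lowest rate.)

Total debts = (815 + 920 + 90 + 4,240 + 2,735) = 8,800; DTI = 8,800/21,350 = 41.2%.
LTV = 684,000/621,500 = 110.1%.
Reserves = 13,960/4,240 = 3.3 months.
Program A: score 759 ≥ 680; DTI 41.2% ≤ 45%; employment 92 ≥ 12 mo → qualifies.
Program B: score 759 ≥ 640; DTI 41.2% > 40%; LTV 110.1% > 90%; reserves 3.3 < 4 mo → does not qualify.
Program C: score 759 ≥ 680; DTI 41.2% > 36%; LTV 110.1% > 95%; reserves 3.3 < 4 mo → does not qualify.

Program A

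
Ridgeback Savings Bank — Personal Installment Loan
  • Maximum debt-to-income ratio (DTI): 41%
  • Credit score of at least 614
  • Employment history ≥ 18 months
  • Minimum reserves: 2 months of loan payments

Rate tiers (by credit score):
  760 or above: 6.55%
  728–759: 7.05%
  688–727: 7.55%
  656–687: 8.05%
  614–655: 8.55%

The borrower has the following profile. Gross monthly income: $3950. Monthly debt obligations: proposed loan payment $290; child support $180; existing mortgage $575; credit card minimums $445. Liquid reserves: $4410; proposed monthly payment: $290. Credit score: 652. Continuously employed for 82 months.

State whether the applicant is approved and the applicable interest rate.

Credit score 652 ≥ 614 (meets minimum)
Total monthly debts = (290 + 180 + 575 + 445) = 1,490. DTI = 1,490/3,950 = 37.7% ≤ 41%
Reserves: 4,410 ÷ 290 = 15.2 months (meets 2-month minimum)
Employment 82 ≥ 18 months
All requirements met. Score 652 falls in the 614–655 tier → 8.55%.

Approved at 8.55%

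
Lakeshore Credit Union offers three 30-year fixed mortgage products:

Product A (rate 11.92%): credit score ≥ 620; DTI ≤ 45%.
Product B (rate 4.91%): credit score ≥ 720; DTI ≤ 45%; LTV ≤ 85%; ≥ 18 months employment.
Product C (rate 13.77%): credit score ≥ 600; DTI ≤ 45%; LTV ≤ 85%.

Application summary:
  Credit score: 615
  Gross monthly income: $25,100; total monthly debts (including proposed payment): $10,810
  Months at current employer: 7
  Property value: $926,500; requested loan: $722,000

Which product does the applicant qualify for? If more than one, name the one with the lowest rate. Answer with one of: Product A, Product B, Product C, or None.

DTI = 10,810/25,100 = 43.1%.
LTV = 722,000/926,500 = 77.9%.
Product A: score 615 < 620; DTI 43.1% ≤ 45% → does not qualify.
Product B: score 615 < 720; DTI 43.1% ≤ 45%; LTV 77.9% ≤ 85%; employment 7 < 18 mo → does not qualify.
Product C: score 615 ≥ 600; DTI 43.1% ≤ 45%; LTV 77.9% ≤ 85% → qualifies.

Product C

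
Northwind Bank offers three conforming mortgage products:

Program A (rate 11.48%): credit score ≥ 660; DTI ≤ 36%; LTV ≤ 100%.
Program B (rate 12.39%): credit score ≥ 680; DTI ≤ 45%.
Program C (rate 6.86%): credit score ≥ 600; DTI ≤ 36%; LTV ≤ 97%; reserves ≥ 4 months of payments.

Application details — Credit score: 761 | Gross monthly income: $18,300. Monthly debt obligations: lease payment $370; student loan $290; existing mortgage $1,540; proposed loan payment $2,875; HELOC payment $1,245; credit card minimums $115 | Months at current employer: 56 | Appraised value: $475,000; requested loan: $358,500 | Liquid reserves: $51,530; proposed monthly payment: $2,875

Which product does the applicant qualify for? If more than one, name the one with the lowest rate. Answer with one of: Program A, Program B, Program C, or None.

Program C

Total debts = (370 + 290 + 1,540 + 2,875 + 1,245 + 115) = 6,435; DTI = 6,435/18,300 = 35.2%.
LTV = 358,500/475,000 = 75.5%.
Reserves = 51,530/2,875 = 17.9 months.
Program A: score 761 ≥ 660; DTI 35.2% ≤ 36%; LTV 75.5% ≤ 100% → qualifies.
Program B: score 761 ≥ 680; DTI 35.2% ≤ 45% → qualifies.
Program C: score 761 ≥ 600; DTI 35.2% ≤ 36%; LTV 75.5% ≤ 97%; reserves 17.9 ≥ 4 mo → qualifies.
Qualifying: Program A, Program B, Program C. Lowest rate is 6.86% → Program C.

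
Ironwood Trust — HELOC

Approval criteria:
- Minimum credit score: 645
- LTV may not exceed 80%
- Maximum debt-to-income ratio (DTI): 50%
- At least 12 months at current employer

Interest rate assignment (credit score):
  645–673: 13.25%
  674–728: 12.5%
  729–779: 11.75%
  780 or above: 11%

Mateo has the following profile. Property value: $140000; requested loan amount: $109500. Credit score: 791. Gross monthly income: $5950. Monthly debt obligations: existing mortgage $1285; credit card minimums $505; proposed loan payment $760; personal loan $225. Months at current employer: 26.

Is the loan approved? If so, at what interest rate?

Credit score 791 ≥ 645 (meets minimum)
LTV: 109,500 ÷ 140,000 = 78.2%, within 80% cap
Employment 26 ≥ 12 months
Total monthly debts = (1,285 + 505 + 760 + 225) = 2,775. DTI: 2,775 ÷ 5,950 = 46.6%, within the 50% cap
All requirements met. Score 791 falls in the 780 or above tier → 11%.

Approved at 11%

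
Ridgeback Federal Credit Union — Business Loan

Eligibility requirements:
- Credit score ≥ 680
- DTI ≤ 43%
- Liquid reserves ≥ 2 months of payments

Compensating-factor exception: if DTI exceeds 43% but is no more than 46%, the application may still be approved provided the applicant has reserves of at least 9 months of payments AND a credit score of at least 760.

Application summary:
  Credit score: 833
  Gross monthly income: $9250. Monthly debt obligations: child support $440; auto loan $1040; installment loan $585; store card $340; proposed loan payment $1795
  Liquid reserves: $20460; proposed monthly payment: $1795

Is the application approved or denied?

Credit score 833 ≥ 680 (meets base)
Total debts = (440 + 1,040 + 585 + 340 + 1,795) = 4,200. DTI = 4,200/9,250 = 45.4% > 43% — standard DTI limit exceeded.
Reserves = 20,460/1,795 = 11.4 months ≥ 2
DTI 45.4% is within the 43%–46% exception band; checking compensating factors.
Override check — reserves: 11.4 mo (ok); score: 833 (ok).
Both compensating conditions met → exception applies.

Approved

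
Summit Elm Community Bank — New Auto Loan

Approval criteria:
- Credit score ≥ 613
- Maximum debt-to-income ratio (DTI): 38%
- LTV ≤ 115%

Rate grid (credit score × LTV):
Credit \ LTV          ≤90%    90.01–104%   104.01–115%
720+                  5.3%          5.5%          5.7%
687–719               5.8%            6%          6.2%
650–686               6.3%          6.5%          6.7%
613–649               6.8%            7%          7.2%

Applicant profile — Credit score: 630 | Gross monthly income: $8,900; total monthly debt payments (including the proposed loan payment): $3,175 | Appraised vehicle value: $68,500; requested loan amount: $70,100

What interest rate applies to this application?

Credit score 630 ≥ 613; DTI = 3,175/8,900 = 35.7% ≤ 38%
LTV = 70,100/68,500 = 102.3% ≤ 115%
Row: 630 falls in 613–649. Column: 102.3% falls in 90.01–104%. Rate = 7%.

7%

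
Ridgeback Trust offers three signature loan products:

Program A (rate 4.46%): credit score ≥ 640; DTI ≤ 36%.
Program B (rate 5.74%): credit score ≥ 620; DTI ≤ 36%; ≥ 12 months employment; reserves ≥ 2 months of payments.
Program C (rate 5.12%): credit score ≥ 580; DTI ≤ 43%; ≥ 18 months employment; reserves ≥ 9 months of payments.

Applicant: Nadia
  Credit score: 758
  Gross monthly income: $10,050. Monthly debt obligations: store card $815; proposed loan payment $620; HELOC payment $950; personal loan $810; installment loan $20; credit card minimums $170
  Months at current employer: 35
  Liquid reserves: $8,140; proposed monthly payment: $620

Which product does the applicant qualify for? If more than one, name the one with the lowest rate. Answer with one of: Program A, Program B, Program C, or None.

Program A

Total debts = (815 + 620 + 950 + 810 + 20 + 170) = 3,385; DTI = 3,385/10,050 = 33.7%.
Reserves = 8,140/620 = 13.1 months.
Program A: score 758 ≥ 640; DTI 33.7% ≤ 36% → qualifies.
Program B: score 758 ≥ 620; DTI 33.7% ≤ 36%; employment 35 ≥ 12 mo; reserves 13.1 ≥ 2 mo → qualifies.
Program C: score 758 ≥ 580; DTI 33.7% ≤ 43%; employment 35 ≥ 18 mo; reserves 13.1 ≥ 9 mo → qualifies.
Qualifying: Program A, Program B, Program C. Lowest rate is 4.46% → Program A.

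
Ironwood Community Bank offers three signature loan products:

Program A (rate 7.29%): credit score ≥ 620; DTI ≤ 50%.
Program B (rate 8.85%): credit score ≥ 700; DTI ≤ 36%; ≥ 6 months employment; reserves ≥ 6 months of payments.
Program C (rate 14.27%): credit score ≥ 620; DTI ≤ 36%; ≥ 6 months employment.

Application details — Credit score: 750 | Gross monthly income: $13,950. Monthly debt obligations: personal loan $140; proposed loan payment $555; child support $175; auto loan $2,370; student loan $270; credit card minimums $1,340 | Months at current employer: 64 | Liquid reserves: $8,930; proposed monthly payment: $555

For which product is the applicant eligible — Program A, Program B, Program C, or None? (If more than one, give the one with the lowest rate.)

Program A

Total debts = (140 + 555 + 175 + 2,370 + 270 + 1,340) = 4,850; DTI = 4,850/13,950 = 34.8%.
Reserves = 8,930/555 = 16.1 months.
Program A: score 750 ≥ 620; DTI 34.8% ≤ 50% → qualifies.
Program B: score 750 ≥ 700; DTI 34.8% ≤ 36%; employment 64 ≥ 6 mo; reserves 16.1 ≥ 6 mo → qualifies.
Program C: score 750 ≥ 620; DTI 34.8% ≤ 36%; employment 64 ≥ 6 mo → qualifies.
Qualifying: Program A, Program B, Program C. Lowest rate is 7.29% → Program A.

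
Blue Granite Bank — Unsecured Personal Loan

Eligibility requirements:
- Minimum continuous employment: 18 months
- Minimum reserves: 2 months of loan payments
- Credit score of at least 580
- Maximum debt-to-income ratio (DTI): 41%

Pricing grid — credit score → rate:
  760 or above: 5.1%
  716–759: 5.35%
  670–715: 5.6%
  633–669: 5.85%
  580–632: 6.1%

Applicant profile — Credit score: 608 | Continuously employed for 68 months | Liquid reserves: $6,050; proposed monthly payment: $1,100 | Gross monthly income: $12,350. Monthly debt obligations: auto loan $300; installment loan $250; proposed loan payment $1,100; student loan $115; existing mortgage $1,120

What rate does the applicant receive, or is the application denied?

Credit score 608 ≥ 580 (meets minimum)
Reserves: 6,050 ÷ 1,100 = 5.5 months (meets 2-month minimum)
Total monthly debts = (300 + 250 + 1,100 + 115 + 1,120) = 2,885. DTI: 2,885 ÷ 12,350 = 23.4%, within the 41% cap
Employment 68 ≥ 18 months
All requirements met. Score 608 falls in the 580–632 tier → 6.1%.

Approved at 6.1%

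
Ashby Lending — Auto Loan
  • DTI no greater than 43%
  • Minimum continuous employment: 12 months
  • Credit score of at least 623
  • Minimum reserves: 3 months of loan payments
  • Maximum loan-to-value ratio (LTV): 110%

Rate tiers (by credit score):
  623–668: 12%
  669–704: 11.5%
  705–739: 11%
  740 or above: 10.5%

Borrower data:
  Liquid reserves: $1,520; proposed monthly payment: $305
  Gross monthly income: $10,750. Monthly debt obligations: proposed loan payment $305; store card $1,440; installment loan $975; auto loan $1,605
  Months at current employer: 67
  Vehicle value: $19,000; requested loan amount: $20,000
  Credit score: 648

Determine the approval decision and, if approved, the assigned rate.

Credit score 648 ≥ 623 (meets minimum)
Total monthly debts = (305 + 1,440 + 975 + 1,605) = 4,325. DTI: 4,325 ÷ 10,750 = 40.2%, within the 43% cap
LTV: 20,000 ÷ 19,000 = 105.3%, within 110% cap
Reserves = 1,520/305 = 5.0 months ≥ 3
Employment 67 ≥ 12 months
All requirements met. Score 648 falls in the 623–668 tier → 12%.

Approved at 12%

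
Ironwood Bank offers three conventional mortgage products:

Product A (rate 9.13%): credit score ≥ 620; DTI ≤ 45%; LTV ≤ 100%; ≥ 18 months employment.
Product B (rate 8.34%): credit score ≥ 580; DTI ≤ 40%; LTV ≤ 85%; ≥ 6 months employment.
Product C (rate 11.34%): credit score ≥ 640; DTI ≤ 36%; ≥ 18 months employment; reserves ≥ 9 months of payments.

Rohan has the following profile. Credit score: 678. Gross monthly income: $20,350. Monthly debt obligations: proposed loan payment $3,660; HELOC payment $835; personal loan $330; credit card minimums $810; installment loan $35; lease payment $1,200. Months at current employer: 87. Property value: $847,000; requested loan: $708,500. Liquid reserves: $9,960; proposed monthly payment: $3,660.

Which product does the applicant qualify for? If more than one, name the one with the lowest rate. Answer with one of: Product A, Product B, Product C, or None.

Product B

Total debts = (3,660 + 835 + 330 + 810 + 35 + 1,200) = 6,870; DTI = 6,870/20,350 = 33.8%.
LTV = 708,500/847,000 = 83.6%.
Reserves = 9,960/3,660 = 2.7 months.
Product A: score 678 ≥ 620; DTI 33.8% ≤ 45%; LTV 83.6% ≤ 100%; employment 87 ≥ 18 mo → qualifies.
Product B: score 678 ≥ 580; DTI 33.8% ≤ 40%; LTV 83.6% ≤ 85%; employment 87 ≥ 6 mo → qualifies.
Product C: score 678 ≥ 640; DTI 33.8% ≤ 36%; employment 87 ≥ 18 mo; reserves 2.7 < 9 mo → does not qualify.
Qualifying: Product A, Product B. Lowest rate is 8.34% → Product B.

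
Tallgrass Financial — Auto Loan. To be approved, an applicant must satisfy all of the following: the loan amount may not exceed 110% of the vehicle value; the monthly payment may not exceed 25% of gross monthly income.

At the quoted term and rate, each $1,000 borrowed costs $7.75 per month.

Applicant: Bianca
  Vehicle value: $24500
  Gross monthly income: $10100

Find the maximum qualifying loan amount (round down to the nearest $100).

Payment cap: 25% × $10,100 = $2,525/month.
At $7.75 per $1,000, that supports 2,525/7.75 × 1,000 ≈ $325,806 → $325,800.
LTV cap: 110% × $24,500 = $26,950 → $26,900.
Binding constraint: loan-to-value.

$26,900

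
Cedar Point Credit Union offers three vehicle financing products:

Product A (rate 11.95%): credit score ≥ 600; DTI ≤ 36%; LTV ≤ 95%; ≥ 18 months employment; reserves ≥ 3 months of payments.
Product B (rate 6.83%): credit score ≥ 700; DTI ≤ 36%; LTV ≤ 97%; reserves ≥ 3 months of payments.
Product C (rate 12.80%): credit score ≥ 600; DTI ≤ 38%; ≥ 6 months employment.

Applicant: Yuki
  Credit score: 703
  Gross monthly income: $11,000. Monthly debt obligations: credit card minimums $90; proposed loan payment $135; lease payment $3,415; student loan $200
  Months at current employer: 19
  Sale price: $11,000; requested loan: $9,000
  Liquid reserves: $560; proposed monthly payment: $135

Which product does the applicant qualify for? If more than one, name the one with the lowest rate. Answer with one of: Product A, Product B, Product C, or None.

Product B

Total debts = (90 + 135 + 3,415 + 200) = 3,840; DTI = 3,840/11,000 = 34.9%.
LTV = 9,000/11,000 = 81.8%.
Reserves = 560/135 = 4.1 months.
Product A: score 703 ≥ 600; DTI 34.9% ≤ 36%; LTV 81.8% ≤ 95%; employment 19 ≥ 18 mo; reserves 4.1 ≥ 3 mo → qualifies.
Product B: score 703 ≥ 700; DTI 34.9% ≤ 36%; LTV 81.8% ≤ 97%; reserves 4.1 ≥ 3 mo → qualifies.
Product C: score 703 ≥ 600; DTI 34.9% ≤ 38%; employment 19 ≥ 6 mo → qualifies.
Qualifying: Product A, Product B, Product C. Lowest rate is 6.83% → Product B.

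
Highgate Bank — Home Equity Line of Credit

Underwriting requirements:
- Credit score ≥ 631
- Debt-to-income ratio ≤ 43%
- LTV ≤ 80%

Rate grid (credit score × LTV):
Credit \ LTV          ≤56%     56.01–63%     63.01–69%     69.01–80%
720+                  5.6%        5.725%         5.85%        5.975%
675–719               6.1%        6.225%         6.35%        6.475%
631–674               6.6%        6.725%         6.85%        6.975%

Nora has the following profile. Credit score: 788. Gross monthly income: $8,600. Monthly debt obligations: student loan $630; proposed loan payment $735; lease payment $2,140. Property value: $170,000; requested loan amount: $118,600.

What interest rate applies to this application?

5.975%

Credit score 788 ≥ 631; Total monthly debts = (630 + 735 + 2,140) = 3,505. Debt-to-income = 3,505/8,600 = 40.8% — meets 43% limit
LTV = 118,600/170,000 = 69.8% ≤ 80%
Score 788 is in the 720+ band; LTV 69.8% is in the 69.01–80% band → 5.975%.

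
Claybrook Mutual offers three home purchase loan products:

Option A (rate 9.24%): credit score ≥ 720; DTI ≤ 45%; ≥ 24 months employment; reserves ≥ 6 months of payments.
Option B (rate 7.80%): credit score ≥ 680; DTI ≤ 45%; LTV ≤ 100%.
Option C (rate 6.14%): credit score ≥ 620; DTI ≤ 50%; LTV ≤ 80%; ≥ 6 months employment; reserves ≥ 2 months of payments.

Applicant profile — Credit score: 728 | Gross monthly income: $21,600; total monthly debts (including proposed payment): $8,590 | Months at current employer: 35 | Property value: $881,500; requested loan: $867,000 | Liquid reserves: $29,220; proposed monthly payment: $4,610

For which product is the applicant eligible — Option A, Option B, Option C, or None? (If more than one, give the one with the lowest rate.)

Option B

DTI = 8,590/21,600 = 39.8%.
LTV = 867,000/881,500 = 98.4%.
Reserves = 29,220/4,610 = 6.3 months.
Option A: score 728 ≥ 720; DTI 39.8% ≤ 45%; employment 35 ≥ 24 mo; reserves 6.3 ≥ 6 mo → qualifies.
Option B: score 728 ≥ 680; DTI 39.8% ≤ 45%; LTV 98.4% ≤ 100% → qualifies.
Option C: score 728 ≥ 620; DTI 39.8% ≤ 50%; LTV 98.4% > 80%; employment 35 ≥ 6 mo; reserves 6.3 ≥ 2 mo → does not qualify.
Qualifying: Option A, Option B. Lowest rate is 7.80% → Option B.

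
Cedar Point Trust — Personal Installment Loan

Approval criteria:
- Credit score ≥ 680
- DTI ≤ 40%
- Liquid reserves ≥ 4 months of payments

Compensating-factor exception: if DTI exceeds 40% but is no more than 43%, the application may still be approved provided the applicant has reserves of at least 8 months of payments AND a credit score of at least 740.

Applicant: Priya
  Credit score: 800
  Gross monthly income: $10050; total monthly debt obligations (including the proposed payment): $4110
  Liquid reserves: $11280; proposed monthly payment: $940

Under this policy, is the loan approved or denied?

Approved

Credit score 800 ≥ 680 (meets base)
DTI: 4,110 ÷ 10,050 = 40.9%, over the 40% base limit.
Reserves: 11,280 ÷ 940 = 12.0 months (meets 4-month minimum)
DTI 40.9% is within the 40%–43% exception band; checking compensating factors.
Override check — reserves: 12.0 mo (ok); score: 800 (ok).
Both compensating conditions met → exception applies.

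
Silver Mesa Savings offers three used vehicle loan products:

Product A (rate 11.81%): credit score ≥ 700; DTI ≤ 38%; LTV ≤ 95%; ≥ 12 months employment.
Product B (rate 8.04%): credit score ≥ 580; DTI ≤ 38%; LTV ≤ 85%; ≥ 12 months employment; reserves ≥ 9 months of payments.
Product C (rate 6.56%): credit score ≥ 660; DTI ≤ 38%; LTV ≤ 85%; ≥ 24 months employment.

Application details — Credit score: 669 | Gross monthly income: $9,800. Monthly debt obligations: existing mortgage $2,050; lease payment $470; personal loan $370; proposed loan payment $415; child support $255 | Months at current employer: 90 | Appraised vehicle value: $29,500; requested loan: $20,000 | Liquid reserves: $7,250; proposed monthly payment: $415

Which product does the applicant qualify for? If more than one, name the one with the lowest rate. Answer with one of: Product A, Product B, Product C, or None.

Product C

Total debts = (2,050 + 470 + 370 + 415 + 255) = 3,560; DTI = 3,560/9,800 = 36.3%.
LTV = 20,000/29,500 = 67.8%.
Reserves = 7,250/415 = 17.5 months.
Product A: score 669 < 700; DTI 36.3% ≤ 38%; LTV 67.8% ≤ 95%; employment 90 ≥ 12 mo → does not qualify.
Product B: score 669 ≥ 580; DTI 36.3% ≤ 38%; LTV 67.8% ≤ 85%; employment 90 ≥ 12 mo; reserves 17.5 ≥ 9 mo → qualifies.
Product C: score 669 ≥ 660; DTI 36.3% ≤ 38%; LTV 67.8% ≤ 85%; employment 90 ≥ 24 mo → qualifies.
Qualifying: Product B, Product C. Lowest rate is 6.56% → Product C.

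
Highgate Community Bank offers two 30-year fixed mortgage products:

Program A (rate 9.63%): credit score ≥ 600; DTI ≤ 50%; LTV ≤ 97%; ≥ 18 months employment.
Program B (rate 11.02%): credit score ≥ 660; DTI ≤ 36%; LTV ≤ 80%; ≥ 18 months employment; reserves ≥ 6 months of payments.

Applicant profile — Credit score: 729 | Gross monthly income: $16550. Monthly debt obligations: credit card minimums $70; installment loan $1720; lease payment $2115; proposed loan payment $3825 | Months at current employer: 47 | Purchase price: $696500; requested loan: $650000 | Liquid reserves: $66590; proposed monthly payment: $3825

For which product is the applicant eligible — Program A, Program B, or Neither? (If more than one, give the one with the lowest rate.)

Program A

Total debts = (70 + 1,720 + 2,115 + 3,825) = 7,730; DTI = 7,730/16,550 = 46.7%.
LTV = 650,000/696,500 = 93.3%.
Reserves = 66,590/3,825 = 17.4 months.
Program A: score 729 ≥ 600; DTI 46.7% ≤ 50%; LTV 93.3% ≤ 97%; employment 47 ≥ 18 mo → qualifies.
Program B: score 729 ≥ 660; DTI 46.7% > 36%; LTV 93.3% > 80%; employment 47 ≥ 18 mo; reserves 17.4 ≥ 6 mo → does not qualify.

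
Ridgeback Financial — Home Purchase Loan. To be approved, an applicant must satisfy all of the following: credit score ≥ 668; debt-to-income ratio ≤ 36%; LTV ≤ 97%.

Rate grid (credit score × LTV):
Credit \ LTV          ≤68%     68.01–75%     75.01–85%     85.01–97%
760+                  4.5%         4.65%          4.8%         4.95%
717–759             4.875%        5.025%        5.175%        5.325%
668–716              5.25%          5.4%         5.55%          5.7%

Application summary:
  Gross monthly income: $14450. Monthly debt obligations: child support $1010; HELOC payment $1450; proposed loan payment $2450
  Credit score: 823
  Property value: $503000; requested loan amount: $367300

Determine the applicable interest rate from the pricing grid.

Credit score 823 ≥ 668; Total monthly debts = (1,010 + 1,450 + 2,450) = 4,910. DTI = 4,910/14,450 = 34% ≤ 36%
Loan-to-value = 367,300/503,000 = 73% — pass (97% max)
Score 823 is in the 760+ band; LTV 73% is in the 68.01–75% band → 4.65%.

4.65%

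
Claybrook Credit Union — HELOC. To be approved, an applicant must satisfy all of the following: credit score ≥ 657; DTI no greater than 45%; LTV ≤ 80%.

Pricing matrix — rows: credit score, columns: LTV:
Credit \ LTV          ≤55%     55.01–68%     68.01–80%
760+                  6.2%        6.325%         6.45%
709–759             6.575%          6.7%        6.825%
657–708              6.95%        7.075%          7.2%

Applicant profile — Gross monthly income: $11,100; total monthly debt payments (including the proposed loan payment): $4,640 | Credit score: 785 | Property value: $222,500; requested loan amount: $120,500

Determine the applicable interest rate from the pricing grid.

6.2%

Credit score 785 ≥ 657; Debt-to-income = 4,640/11,100 = 41.8% — meets 45% limit
LTV = 120,500/222,500 = 54.2% ≤ 80%
Score 785 is in the 760+ band; LTV 54.2% is in the ≤55% band → 6.2%.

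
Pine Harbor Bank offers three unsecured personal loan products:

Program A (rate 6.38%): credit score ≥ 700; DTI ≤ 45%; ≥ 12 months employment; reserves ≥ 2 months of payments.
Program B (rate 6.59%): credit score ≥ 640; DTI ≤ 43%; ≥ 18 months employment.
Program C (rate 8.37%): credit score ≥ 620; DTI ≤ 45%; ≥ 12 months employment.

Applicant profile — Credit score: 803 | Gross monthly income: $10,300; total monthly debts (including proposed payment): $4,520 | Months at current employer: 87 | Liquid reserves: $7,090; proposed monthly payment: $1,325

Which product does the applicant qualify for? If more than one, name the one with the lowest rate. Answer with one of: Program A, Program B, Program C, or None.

Program A

DTI = 4,520/10,300 = 43.9%.
Reserves = 7,090/1,325 = 5.4 months.
Program A: score 803 ≥ 700; DTI 43.9% ≤ 45%; employment 87 ≥ 12 mo; reserves 5.4 ≥ 2 mo → qualifies.
Program B: score 803 ≥ 640; DTI 43.9% > 43%; employment 87 ≥ 18 mo → does not qualify.
Program C: score 803 ≥ 620; DTI 43.9% ≤ 45%; employment 87 ≥ 12 mo → qualifies.
Qualifying: Program A, Program C. Lowest rate is 6.38% → Program A.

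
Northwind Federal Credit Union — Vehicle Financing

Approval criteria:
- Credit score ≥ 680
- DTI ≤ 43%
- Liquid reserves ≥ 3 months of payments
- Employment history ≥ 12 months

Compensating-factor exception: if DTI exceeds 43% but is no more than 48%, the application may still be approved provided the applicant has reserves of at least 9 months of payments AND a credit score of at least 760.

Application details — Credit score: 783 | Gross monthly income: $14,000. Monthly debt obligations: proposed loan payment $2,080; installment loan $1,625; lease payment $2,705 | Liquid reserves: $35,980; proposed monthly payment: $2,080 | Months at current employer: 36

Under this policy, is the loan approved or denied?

Credit score 783 ≥ 680 (meets base)
Total debts = (2,080 + 1,625 + 2,705) = 6,410. DTI: 6,410 ÷ 14,000 = 45.8%, over the 43% base limit.
Reserves = 35,980/2,080 = 17.3 months ≥ 3
Employment 36 ≥ 12 months
DTI 45.8% is within the 43%–48% exception band; checking compensating factors.
Override check — reserves: 17.3 mo (ok); score: 783 (ok).
Both compensating conditions met → exception applies.

Approved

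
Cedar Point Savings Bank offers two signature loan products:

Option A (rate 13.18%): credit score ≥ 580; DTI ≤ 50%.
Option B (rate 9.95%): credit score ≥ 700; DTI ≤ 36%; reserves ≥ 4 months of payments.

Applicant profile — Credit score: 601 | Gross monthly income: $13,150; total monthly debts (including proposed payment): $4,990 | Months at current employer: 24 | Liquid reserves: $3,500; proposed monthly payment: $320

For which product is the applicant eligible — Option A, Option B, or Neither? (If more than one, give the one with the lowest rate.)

DTI = 4,990/13,150 = 37.9%.
Reserves = 3,500/320 = 10.9 months.
Option A: score 601 ≥ 580; DTI 37.9% ≤ 50% → qualifies.
Option B: score 601 < 700; DTI 37.9% > 36%; reserves 10.9 ≥ 4 mo → does not qualify.

Option A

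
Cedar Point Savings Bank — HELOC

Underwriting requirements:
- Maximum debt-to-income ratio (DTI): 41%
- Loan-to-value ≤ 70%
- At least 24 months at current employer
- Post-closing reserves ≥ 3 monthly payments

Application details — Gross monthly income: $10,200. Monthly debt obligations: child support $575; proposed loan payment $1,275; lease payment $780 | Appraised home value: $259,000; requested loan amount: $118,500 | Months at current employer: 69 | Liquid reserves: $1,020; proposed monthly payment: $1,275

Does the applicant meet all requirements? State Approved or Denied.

Denied

Total monthly debts = (575 + 1,275 + 780) = 2,630. DTI = 2,630/10,200 = 25.8% ≤ 41%
Loan-to-value = 118,500/259,000 = 45.8% — pass (70% max)
Employment 69 ≥ 24 months
Liquid reserves cover 1,020/1,275 = 0.8 months — < 3 required
Fails on reserves.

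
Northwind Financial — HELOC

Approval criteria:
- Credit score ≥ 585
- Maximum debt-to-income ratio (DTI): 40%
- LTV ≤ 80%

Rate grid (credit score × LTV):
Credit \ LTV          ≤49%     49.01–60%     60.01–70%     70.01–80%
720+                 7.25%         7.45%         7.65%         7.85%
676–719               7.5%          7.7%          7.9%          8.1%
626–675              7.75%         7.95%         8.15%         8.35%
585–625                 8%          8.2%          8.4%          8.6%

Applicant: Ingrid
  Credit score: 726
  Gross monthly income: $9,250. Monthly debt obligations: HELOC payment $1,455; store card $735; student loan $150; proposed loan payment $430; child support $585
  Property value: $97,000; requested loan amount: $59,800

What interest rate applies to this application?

Credit score 726 ≥ 585; Total monthly debts = (1,455 + 735 + 150 + 430 + 585) = 3,355. DTI = 3,355/9,250 = 36.3% ≤ 40%
Loan-to-value = 59,800/97,000 = 61.6% — pass (80% max)
Score 726 is in the 720+ band; LTV 61.6% is in the 60.01–70% band → 7.65%.

7.65%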